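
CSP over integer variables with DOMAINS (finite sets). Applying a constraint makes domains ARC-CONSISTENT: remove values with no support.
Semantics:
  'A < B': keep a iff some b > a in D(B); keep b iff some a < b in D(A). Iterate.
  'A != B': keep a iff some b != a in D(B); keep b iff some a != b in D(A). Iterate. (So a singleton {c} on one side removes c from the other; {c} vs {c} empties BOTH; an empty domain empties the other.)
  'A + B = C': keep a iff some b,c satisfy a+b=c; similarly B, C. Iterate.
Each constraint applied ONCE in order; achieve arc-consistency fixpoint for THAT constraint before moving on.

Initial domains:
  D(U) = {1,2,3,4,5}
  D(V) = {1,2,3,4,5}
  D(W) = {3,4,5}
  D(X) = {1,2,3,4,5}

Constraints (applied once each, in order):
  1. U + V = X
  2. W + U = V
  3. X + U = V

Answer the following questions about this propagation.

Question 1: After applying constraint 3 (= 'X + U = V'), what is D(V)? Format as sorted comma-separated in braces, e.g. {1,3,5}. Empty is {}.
Answer: {4}

Derivation:
Constraint 1 (U + V = X) on D(U)={1,2,3,4,5} D(V)={1,2,3,4,5} D(X)={1,2,3,4,5}: U {1,2,3,4,5}->{1,2,3,4}; V {1,2,3,4,5}->{1,2,3,4}; X {1,2,3,4,5}->{2,3,4,5}
Constraint 2 (W + U = V) on D(W)={3,4,5} D(U)={1,2,3,4} D(V)={1,2,3,4}: W {3,4,5}->{3}; U {1,2,3,4}->{1}; V {1,2,3,4}->{4}
Constraint 3 (X + U = V) on D(X)={2,3,4,5} D(U)={1} D(V)={4}: X {2,3,4,5}->{3}
So after constraint 3: D(V) = {4}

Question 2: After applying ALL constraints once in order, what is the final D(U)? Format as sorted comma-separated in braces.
Answer: {1}

Derivation:
Constraint 1 (U + V = X) on D(U)={1,2,3,4,5} D(V)={1,2,3,4,5} D(X)={1,2,3,4,5}: U {1,2,3,4,5}->{1,2,3,4}; V {1,2,3,4,5}->{1,2,3,4}; X {1,2,3,4,5}->{2,3,4,5}
Constraint 2 (W + U = V) on D(W)={3,4,5} D(U)={1,2,3,4} D(V)={1,2,3,4}: W {3,4,5}->{3}; U {1,2,3,4}->{1}; V {1,2,3,4}->{4}
Constraint 3 (X + U = V) on D(X)={2,3,4,5} D(U)={1} D(V)={4}: X {2,3,4,5}->{3}
So after all 3 constraints: D(U) = {1}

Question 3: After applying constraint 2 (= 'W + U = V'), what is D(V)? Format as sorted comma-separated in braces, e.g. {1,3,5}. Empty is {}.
Constraint 1 (U + V = X) on D(U)={1,2,3,4,5} D(V)={1,2,3,4,5} D(X)={1,2,3,4,5}: U {1,2,3,4,5}->{1,2,3,4}; V {1,2,3,4,5}->{1,2,3,4}; X {1,2,3,4,5}->{2,3,4,5}
Constraint 2 (W + U = V) on D(W)={3,4,5} D(U)={1,2,3,4} D(V)={1,2,3,4}: W {3,4,5}->{3}; U {1,2,3,4}->{1}; V {1,2,3,4}->{4}
So after constraint 2: D(V) = {4}

Answer: {4}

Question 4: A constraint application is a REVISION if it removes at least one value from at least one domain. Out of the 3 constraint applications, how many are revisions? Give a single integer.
Answer: 3

Derivation:
Constraint 1 (U + V = X) on D(U)={1,2,3,4,5} D(V)={1,2,3,4,5} D(X)={1,2,3,4,5}: U {1,2,3,4,5}->{1,2,3,4}; V {1,2,3,4,5}->{1,2,3,4}; X {1,2,3,4,5}->{2,3,4,5} => REVISION
Constraint 2 (W + U = V) on D(W)={3,4,5} D(U)={1,2,3,4} D(V)={1,2,3,4}: W {3,4,5}->{3}; U {1,2,3,4}->{1}; V {1,2,3,4}->{4} => REVISION
Constraint 3 (X + U = V) on D(X)={2,3,4,5} D(U)={1} D(V)={4}: X {2,3,4,5}->{3} => REVISION
Total revisions = 3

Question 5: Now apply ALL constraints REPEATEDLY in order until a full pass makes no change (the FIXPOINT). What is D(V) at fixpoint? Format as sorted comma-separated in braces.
Answer: {}

Derivation:
pass 0 (initial): D(V)={1,2,3,4,5}
pass 1: U {1,2,3,4,5}->{1}; V {1,2,3,4,5}->{4}; W {3,4,5}->{3}; X {1,2,3,4,5}->{3}
pass 2: U {1}->{}; V {4}->{}; W {3}->{}; X {3}->{}
pass 3: no change
Fixpoint after 3 passes: D(V) = {}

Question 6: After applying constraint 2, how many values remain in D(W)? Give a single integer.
Answer: 1

Derivation:
Constraint 1 (U + V = X) on D(U)={1,2,3,4,5} D(V)={1,2,3,4,5} D(X)={1,2,3,4,5}: U {1,2,3,4,5}->{1,2,3,4}; V {1,2,3,4,5}->{1,2,3,4}; X {1,2,3,4,5}->{2,3,4,5}
Constraint 2 (W + U = V) on D(W)={3,4,5} D(U)={1,2,3,4} D(V)={1,2,3,4}: W {3,4,5}->{3}; U {1,2,3,4}->{1}; V {1,2,3,4}->{4}
So after constraint 2: D(W)={3}, size = 1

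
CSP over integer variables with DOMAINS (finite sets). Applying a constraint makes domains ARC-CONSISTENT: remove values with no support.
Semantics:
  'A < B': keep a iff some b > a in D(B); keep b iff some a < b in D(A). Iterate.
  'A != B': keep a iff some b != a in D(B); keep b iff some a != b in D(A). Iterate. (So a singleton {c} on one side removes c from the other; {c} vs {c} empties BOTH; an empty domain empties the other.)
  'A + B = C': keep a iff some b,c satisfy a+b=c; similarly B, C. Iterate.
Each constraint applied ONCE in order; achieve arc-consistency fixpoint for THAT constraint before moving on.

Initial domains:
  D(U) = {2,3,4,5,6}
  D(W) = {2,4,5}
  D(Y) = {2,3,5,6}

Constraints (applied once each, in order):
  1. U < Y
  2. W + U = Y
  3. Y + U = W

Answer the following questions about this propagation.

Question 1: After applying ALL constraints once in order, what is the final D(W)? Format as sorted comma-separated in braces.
Constraint 1 (U < Y) on D(U)={2,3,4,5,6} D(Y)={2,3,5,6}: U {2,3,4,5,6}->{2,3,4,5}; Y {2,3,5,6}->{3,5,6}
Constraint 2 (W + U = Y) on D(W)={2,4,5} D(U)={2,3,4,5} D(Y)={3,5,6}: W {2,4,5}->{2,4}; U {2,3,4,5}->{2,3,4}; Y {3,5,6}->{5,6}
Constraint 3 (Y + U = W) on D(Y)={5,6} D(U)={2,3,4} D(W)={2,4}: Y {5,6}->{}; U {2,3,4}->{}; W {2,4}->{}
So after all 3 constraints: D(W) = {}

Answer: {}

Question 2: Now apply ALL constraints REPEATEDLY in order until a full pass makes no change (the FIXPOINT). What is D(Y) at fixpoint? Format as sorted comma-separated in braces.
Answer: {}

Derivation:
pass 0 (initial): D(Y)={2,3,5,6}
pass 1: U {2,3,4,5,6}->{}; W {2,4,5}->{}; Y {2,3,5,6}->{}
pass 2: no change
Fixpoint after 2 passes: D(Y) = {}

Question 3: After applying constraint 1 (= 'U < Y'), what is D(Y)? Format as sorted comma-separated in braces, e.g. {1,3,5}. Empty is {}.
Constraint 1 (U < Y) on D(U)={2,3,4,5,6} D(Y)={2,3,5,6}: U {2,3,4,5,6}->{2,3,4,5}; Y {2,3,5,6}->{3,5,6}
So after constraint 1: D(Y) = {3,5,6}

Answer: {3,5,6}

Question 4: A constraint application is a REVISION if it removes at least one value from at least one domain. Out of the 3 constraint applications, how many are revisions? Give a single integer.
Answer: 3

Derivation:
Constraint 1 (U < Y) on D(U)={2,3,4,5,6} D(Y)={2,3,5,6}: U {2,3,4,5,6}->{2,3,4,5}; Y {2,3,5,6}->{3,5,6} => REVISION
Constraint 2 (W + U = Y) on D(W)={2,4,5} D(U)={2,3,4,5} D(Y)={3,5,6}: W {2,4,5}->{2,4}; U {2,3,4,5}->{2,3,4}; Y {3,5,6}->{5,6} => REVISION
Constraint 3 (Y + U = W) on D(Y)={5,6} D(U)={2,3,4} D(W)={2,4}: Y {5,6}->{}; U {2,3,4}->{}; W {2,4}->{} => REVISION
Total revisions = 3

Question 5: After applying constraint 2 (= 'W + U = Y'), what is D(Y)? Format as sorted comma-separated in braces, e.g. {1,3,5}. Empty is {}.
Constraint 1 (U < Y) on D(U)={2,3,4,5,6} D(Y)={2,3,5,6}: U {2,3,4,5,6}->{2,3,4,5}; Y {2,3,5,6}->{3,5,6}
Constraint 2 (W + U = Y) on D(W)={2,4,5} D(U)={2,3,4,5} D(Y)={3,5,6}: W {2,4,5}->{2,4}; U {2,3,4,5}->{2,3,4}; Y {3,5,6}->{5,6}
So after constraint 2: D(Y) = {5,6}

Answer: {5,6}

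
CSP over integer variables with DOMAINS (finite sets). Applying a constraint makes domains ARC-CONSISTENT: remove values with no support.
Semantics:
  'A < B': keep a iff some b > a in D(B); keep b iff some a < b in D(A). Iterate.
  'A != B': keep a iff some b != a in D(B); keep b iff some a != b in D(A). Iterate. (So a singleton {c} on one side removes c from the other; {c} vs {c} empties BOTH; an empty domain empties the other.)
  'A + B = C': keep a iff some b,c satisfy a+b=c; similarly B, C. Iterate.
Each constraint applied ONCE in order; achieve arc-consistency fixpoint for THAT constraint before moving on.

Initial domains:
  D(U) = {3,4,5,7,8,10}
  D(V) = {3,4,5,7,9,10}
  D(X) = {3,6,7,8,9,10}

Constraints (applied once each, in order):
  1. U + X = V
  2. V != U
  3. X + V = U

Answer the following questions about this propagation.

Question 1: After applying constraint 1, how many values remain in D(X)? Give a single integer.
Answer: 3

Derivation:
Constraint 1 (U + X = V) on D(U)={3,4,5,7,8,10} D(X)={3,6,7,8,9,10} D(V)={3,4,5,7,9,10}: U {3,4,5,7,8,10}->{3,4,7}; X {3,6,7,8,9,10}->{3,6,7}; V {3,4,5,7,9,10}->{7,9,10}
So after constraint 1: D(X)={3,6,7}, size = 3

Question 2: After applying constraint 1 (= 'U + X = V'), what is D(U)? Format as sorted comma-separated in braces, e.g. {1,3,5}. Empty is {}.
Constraint 1 (U + X = V) on D(U)={3,4,5,7,8,10} D(X)={3,6,7,8,9,10} D(V)={3,4,5,7,9,10}: U {3,4,5,7,8,10}->{3,4,7}; X {3,6,7,8,9,10}->{3,6,7}; V {3,4,5,7,9,10}->{7,9,10}
So after constraint 1: D(U) = {3,4,7}

Answer: {3,4,7}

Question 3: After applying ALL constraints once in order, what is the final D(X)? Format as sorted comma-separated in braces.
Answer: {}

Derivation:
Constraint 1 (U + X = V) on D(U)={3,4,5,7,8,10} D(X)={3,6,7,8,9,10} D(V)={3,4,5,7,9,10}: U {3,4,5,7,8,10}->{3,4,7}; X {3,6,7,8,9,10}->{3,6,7}; V {3,4,5,7,9,10}->{7,9,10}
Constraint 2 (V != U) on D(V)={7,9,10} D(U)={3,4,7}: no change
Constraint 3 (X + V = U) on D(X)={3,6,7} D(V)={7,9,10} D(U)={3,4,7}: X {3,6,7}->{}; V {7,9,10}->{}; U {3,4,7}->{}
So after all 3 constraints: D(X) = {}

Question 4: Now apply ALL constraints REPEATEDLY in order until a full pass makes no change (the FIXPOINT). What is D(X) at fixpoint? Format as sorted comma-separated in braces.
pass 0 (initial): D(X)={3,6,7,8,9,10}
pass 1: U {3,4,5,7,8,10}->{}; V {3,4,5,7,9,10}->{}; X {3,6,7,8,9,10}->{}
pass 2: no change
Fixpoint after 2 passes: D(X) = {}

Answer: {}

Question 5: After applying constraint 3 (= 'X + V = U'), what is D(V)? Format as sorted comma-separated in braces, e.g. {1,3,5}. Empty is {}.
Answer: {}

Derivation:
Constraint 1 (U + X = V) on D(U)={3,4,5,7,8,10} D(X)={3,6,7,8,9,10} D(V)={3,4,5,7,9,10}: U {3,4,5,7,8,10}->{3,4,7}; X {3,6,7,8,9,10}->{3,6,7}; V {3,4,5,7,9,10}->{7,9,10}
Constraint 2 (V != U) on D(V)={7,9,10} D(U)={3,4,7}: no change
Constraint 3 (X + V = U) on D(X)={3,6,7} D(V)={7,9,10} D(U)={3,4,7}: X {3,6,7}->{}; V {7,9,10}->{}; U {3,4,7}->{}
So after constraint 3: D(V) = {}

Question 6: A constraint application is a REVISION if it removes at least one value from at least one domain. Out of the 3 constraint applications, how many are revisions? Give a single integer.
Answer: 2

Derivation:
Constraint 1 (U + X = V) on D(U)={3,4,5,7,8,10} D(X)={3,6,7,8,9,10} D(V)={3,4,5,7,9,10}: U {3,4,5,7,8,10}->{3,4,7}; X {3,6,7,8,9,10}->{3,6,7}; V {3,4,5,7,9,10}->{7,9,10} => REVISION
Constraint 2 (V != U) on D(V)={7,9,10} D(U)={3,4,7}: no change => not a revision
Constraint 3 (X + V = U) on D(X)={3,6,7} D(V)={7,9,10} D(U)={3,4,7}: X {3,6,7}->{}; V {7,9,10}->{}; U {3,4,7}->{} => REVISION
Total revisions = 2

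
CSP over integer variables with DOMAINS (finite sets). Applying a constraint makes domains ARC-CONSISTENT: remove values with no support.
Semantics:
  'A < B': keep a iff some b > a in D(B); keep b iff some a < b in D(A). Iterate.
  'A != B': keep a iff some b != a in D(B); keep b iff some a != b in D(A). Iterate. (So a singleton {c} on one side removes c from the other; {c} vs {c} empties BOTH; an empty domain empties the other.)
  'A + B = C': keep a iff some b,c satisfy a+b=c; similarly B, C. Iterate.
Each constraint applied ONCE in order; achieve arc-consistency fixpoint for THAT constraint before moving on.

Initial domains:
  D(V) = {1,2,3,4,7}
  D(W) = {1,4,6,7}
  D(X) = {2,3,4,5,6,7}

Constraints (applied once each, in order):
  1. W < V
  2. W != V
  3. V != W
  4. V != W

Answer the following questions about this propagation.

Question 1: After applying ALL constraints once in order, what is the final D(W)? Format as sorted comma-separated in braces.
Answer: {1,4,6}

Derivation:
Constraint 1 (W < V) on D(W)={1,4,6,7} D(V)={1,2,3,4,7}: W {1,4,6,7}->{1,4,6}; V {1,2,3,4,7}->{2,3,4,7}
Constraint 2 (W != V) on D(W)={1,4,6} D(V)={2,3,4,7}: no change
Constraint 3 (V != W) on D(V)={2,3,4,7} D(W)={1,4,6}: no change
Constraint 4 (V != W) on D(V)={2,3,4,7} D(W)={1,4,6}: no change
So after all 4 constraints: D(W) = {1,4,6}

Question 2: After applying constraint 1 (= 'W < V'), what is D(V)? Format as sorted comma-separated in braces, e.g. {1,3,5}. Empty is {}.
Constraint 1 (W < V) on D(W)={1,4,6,7} D(V)={1,2,3,4,7}: W {1,4,6,7}->{1,4,6}; V {1,2,3,4,7}->{2,3,4,7}
So after constraint 1: D(V) = {2,3,4,7}

Answer: {2,3,4,7}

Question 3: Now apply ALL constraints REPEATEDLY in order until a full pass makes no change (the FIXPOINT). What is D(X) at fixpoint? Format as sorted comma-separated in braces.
pass 0 (initial): D(X)={2,3,4,5,6,7}
pass 1: V {1,2,3,4,7}->{2,3,4,7}; W {1,4,6,7}->{1,4,6}
pass 2: no change
Fixpoint after 2 passes: D(X) = {2,3,4,5,6,7}

Answer: {2,3,4,5,6,7}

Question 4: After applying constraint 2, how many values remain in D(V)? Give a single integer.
Constraint 1 (W < V) on D(W)={1,4,6,7} D(V)={1,2,3,4,7}: W {1,4,6,7}->{1,4,6}; V {1,2,3,4,7}->{2,3,4,7}
Constraint 2 (W != V) on D(W)={1,4,6} D(V)={2,3,4,7}: no change
So after constraint 2: D(V)={2,3,4,7}, size = 4

Answer: 4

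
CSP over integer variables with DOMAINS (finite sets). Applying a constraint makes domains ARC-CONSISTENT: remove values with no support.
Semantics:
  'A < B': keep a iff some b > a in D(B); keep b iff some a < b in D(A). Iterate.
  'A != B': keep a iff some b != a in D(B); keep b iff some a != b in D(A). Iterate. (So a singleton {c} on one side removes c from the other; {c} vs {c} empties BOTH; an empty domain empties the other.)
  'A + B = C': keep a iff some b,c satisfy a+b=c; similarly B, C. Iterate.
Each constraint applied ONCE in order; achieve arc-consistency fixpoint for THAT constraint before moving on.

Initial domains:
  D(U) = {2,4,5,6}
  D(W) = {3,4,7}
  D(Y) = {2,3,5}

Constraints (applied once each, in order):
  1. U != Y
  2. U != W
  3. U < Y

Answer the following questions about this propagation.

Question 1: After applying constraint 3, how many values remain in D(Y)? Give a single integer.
Constraint 1 (U != Y) on D(U)={2,4,5,6} D(Y)={2,3,5}: no change
Constraint 2 (U != W) on D(U)={2,4,5,6} D(W)={3,4,7}: no change
Constraint 3 (U < Y) on D(U)={2,4,5,6} D(Y)={2,3,5}: U {2,4,5,6}->{2,4}; Y {2,3,5}->{3,5}
So after constraint 3: D(Y)={3,5}, size = 2

Answer: 2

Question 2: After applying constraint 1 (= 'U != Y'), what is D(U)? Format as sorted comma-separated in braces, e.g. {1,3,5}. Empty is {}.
Constraint 1 (U != Y) on D(U)={2,4,5,6} D(Y)={2,3,5}: no change
So after constraint 1: D(U) = {2,4,5,6}

Answer: {2,4,5,6}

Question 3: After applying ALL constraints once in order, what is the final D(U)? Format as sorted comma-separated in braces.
Constraint 1 (U != Y) on D(U)={2,4,5,6} D(Y)={2,3,5}: no change
Constraint 2 (U != W) on D(U)={2,4,5,6} D(W)={3,4,7}: no change
Constraint 3 (U < Y) on D(U)={2,4,5,6} D(Y)={2,3,5}: U {2,4,5,6}->{2,4}; Y {2,3,5}->{3,5}
So after all 3 constraints: D(U) = {2,4}

Answer: {2,4}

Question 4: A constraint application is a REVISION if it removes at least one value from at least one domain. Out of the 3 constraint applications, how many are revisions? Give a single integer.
Constraint 1 (U != Y) on D(U)={2,4,5,6} D(Y)={2,3,5}: no change => not a revision
Constraint 2 (U != W) on D(U)={2,4,5,6} D(W)={3,4,7}: no change => not a revision
Constraint 3 (U < Y) on D(U)={2,4,5,6} D(Y)={2,3,5}: U {2,4,5,6}->{2,4}; Y {2,3,5}->{3,5} => REVISION
Total revisions = 1

Answer: 1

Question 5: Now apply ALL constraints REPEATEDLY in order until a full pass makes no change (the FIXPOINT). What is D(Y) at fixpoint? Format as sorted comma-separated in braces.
Answer: {3,5}

Derivation:
pass 0 (initial): D(Y)={2,3,5}
pass 1: U {2,4,5,6}->{2,4}; Y {2,3,5}->{3,5}
pass 2: no change
Fixpoint after 2 passes: D(Y) = {3,5}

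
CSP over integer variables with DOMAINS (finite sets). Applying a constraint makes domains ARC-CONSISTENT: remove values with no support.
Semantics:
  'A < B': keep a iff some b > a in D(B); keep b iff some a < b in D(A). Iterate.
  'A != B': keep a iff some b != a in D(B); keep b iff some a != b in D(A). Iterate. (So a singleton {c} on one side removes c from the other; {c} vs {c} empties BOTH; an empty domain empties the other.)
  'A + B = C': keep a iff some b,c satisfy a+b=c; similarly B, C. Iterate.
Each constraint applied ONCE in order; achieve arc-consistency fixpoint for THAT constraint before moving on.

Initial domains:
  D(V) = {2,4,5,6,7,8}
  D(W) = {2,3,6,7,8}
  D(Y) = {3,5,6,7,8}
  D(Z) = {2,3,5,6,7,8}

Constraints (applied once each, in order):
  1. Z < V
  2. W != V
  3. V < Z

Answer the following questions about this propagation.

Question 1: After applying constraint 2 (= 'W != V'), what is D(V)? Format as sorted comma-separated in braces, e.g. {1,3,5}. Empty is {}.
Answer: {4,5,6,7,8}

Derivation:
Constraint 1 (Z < V) on D(Z)={2,3,5,6,7,8} D(V)={2,4,5,6,7,8}: Z {2,3,5,6,7,8}->{2,3,5,6,7}; V {2,4,5,6,7,8}->{4,5,6,7,8}
Constraint 2 (W != V) on D(W)={2,3,6,7,8} D(V)={4,5,6,7,8}: no change
So after constraint 2: D(V) = {4,5,6,7,8}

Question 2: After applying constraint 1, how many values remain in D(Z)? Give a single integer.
Constraint 1 (Z < V) on D(Z)={2,3,5,6,7,8} D(V)={2,4,5,6,7,8}: Z {2,3,5,6,7,8}->{2,3,5,6,7}; V {2,4,5,6,7,8}->{4,5,6,7,8}
So after constraint 1: D(Z)={2,3,5,6,7}, size = 5

Answer: 5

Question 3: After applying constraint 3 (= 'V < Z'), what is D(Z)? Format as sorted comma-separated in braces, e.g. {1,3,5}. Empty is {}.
Constraint 1 (Z < V) on D(Z)={2,3,5,6,7,8} D(V)={2,4,5,6,7,8}: Z {2,3,5,6,7,8}->{2,3,5,6,7}; V {2,4,5,6,7,8}->{4,5,6,7,8}
Constraint 2 (W != V) on D(W)={2,3,6,7,8} D(V)={4,5,6,7,8}: no change
Constraint 3 (V < Z) on D(V)={4,5,6,7,8} D(Z)={2,3,5,6,7}: V {4,5,6,7,8}->{4,5,6}; Z {2,3,5,6,7}->{5,6,7}
So after constraint 3: D(Z) = {5,6,7}

Answer: {5,6,7}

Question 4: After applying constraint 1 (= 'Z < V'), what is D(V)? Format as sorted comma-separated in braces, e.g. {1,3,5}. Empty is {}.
Constraint 1 (Z < V) on D(Z)={2,3,5,6,7,8} D(V)={2,4,5,6,7,8}: Z {2,3,5,6,7,8}->{2,3,5,6,7}; V {2,4,5,6,7,8}->{4,5,6,7,8}
So after constraint 1: D(V) = {4,5,6,7,8}

Answer: {4,5,6,7,8}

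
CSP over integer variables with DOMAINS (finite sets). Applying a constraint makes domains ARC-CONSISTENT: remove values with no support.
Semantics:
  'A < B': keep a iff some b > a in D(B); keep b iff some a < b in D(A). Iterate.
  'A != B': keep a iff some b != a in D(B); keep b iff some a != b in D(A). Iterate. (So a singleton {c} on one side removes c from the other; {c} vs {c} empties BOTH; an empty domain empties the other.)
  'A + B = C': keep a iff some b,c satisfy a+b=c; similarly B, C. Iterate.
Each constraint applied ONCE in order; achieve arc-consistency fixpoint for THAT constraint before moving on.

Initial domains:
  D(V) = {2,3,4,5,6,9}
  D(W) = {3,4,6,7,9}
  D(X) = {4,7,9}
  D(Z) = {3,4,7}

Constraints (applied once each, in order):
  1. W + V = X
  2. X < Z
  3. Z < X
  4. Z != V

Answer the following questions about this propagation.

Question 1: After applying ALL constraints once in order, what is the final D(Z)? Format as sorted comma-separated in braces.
Answer: {}

Derivation:
Constraint 1 (W + V = X) on D(W)={3,4,6,7,9} D(V)={2,3,4,5,6,9} D(X)={4,7,9}: W {3,4,6,7,9}->{3,4,6,7}; V {2,3,4,5,6,9}->{2,3,4,5,6}; X {4,7,9}->{7,9}
Constraint 2 (X < Z) on D(X)={7,9} D(Z)={3,4,7}: X {7,9}->{}; Z {3,4,7}->{}
Constraint 3 (Z < X) on D(Z)={} D(X)={}: no change
Constraint 4 (Z != V) on D(Z)={} D(V)={2,3,4,5,6}: V {2,3,4,5,6}->{}
So after all 4 constraints: D(Z) = {}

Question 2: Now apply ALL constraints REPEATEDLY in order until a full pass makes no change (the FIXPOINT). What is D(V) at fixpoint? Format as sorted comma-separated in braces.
pass 0 (initial): D(V)={2,3,4,5,6,9}
pass 1: V {2,3,4,5,6,9}->{}; W {3,4,6,7,9}->{3,4,6,7}; X {4,7,9}->{}; Z {3,4,7}->{}
pass 2: W {3,4,6,7}->{}
pass 3: no change
Fixpoint after 3 passes: D(V) = {}

Answer: {}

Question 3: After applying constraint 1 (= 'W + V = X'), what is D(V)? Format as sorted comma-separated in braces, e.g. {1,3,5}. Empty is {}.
Constraint 1 (W + V = X) on D(W)={3,4,6,7,9} D(V)={2,3,4,5,6,9} D(X)={4,7,9}: W {3,4,6,7,9}->{3,4,6,7}; V {2,3,4,5,6,9}->{2,3,4,5,6}; X {4,7,9}->{7,9}
So after constraint 1: D(V) = {2,3,4,5,6}

Answer: {2,3,4,5,6}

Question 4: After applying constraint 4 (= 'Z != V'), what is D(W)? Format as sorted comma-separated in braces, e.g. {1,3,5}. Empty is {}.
Constraint 1 (W + V = X) on D(W)={3,4,6,7,9} D(V)={2,3,4,5,6,9} D(X)={4,7,9}: W {3,4,6,7,9}->{3,4,6,7}; V {2,3,4,5,6,9}->{2,3,4,5,6}; X {4,7,9}->{7,9}
Constraint 2 (X < Z) on D(X)={7,9} D(Z)={3,4,7}: X {7,9}->{}; Z {3,4,7}->{}
Constraint 3 (Z < X) on D(Z)={} D(X)={}: no change
Constraint 4 (Z != V) on D(Z)={} D(V)={2,3,4,5,6}: V {2,3,4,5,6}->{}
So after constraint 4: D(W) = {3,4,6,7}

Answer: {3,4,6,7}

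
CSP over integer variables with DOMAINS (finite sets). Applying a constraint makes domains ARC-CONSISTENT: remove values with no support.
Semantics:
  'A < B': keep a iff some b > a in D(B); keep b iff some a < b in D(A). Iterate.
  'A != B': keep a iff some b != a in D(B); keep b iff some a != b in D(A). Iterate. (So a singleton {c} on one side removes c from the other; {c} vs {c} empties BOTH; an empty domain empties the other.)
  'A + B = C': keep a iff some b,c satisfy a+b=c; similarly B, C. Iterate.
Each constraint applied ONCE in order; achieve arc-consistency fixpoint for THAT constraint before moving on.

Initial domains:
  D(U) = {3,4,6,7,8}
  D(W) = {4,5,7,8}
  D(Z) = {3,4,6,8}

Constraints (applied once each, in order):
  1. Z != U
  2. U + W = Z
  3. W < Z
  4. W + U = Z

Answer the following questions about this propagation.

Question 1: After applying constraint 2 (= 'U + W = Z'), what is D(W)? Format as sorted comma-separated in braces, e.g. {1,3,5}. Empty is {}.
Constraint 1 (Z != U) on D(Z)={3,4,6,8} D(U)={3,4,6,7,8}: no change
Constraint 2 (U + W = Z) on D(U)={3,4,6,7,8} D(W)={4,5,7,8} D(Z)={3,4,6,8}: U {3,4,6,7,8}->{3,4}; W {4,5,7,8}->{4,5}; Z {3,4,6,8}->{8}
So after constraint 2: D(W) = {4,5}

Answer: {4,5}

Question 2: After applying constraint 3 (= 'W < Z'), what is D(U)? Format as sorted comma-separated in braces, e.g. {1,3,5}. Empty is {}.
Constraint 1 (Z != U) on D(Z)={3,4,6,8} D(U)={3,4,6,7,8}: no change
Constraint 2 (U + W = Z) on D(U)={3,4,6,7,8} D(W)={4,5,7,8} D(Z)={3,4,6,8}: U {3,4,6,7,8}->{3,4}; W {4,5,7,8}->{4,5}; Z {3,4,6,8}->{8}
Constraint 3 (W < Z) on D(W)={4,5} D(Z)={8}: no change
So after constraint 3: D(U) = {3,4}

Answer: {3,4}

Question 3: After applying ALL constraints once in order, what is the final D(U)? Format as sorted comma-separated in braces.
Constraint 1 (Z != U) on D(Z)={3,4,6,8} D(U)={3,4,6,7,8}: no change
Constraint 2 (U + W = Z) on D(U)={3,4,6,7,8} D(W)={4,5,7,8} D(Z)={3,4,6,8}: U {3,4,6,7,8}->{3,4}; W {4,5,7,8}->{4,5}; Z {3,4,6,8}->{8}
Constraint 3 (W < Z) on D(W)={4,5} D(Z)={8}: no change
Constraint 4 (W + U = Z) on D(W)={4,5} D(U)={3,4} D(Z)={8}: no change
So after all 4 constraints: D(U) = {3,4}

Answer: {3,4}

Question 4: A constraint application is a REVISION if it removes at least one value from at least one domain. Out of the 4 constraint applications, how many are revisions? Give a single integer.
Constraint 1 (Z != U) on D(Z)={3,4,6,8} D(U)={3,4,6,7,8}: no change => not a revision
Constraint 2 (U + W = Z) on D(U)={3,4,6,7,8} D(W)={4,5,7,8} D(Z)={3,4,6,8}: U {3,4,6,7,8}->{3,4}; W {4,5,7,8}->{4,5}; Z {3,4,6,8}->{8} => REVISION
Constraint 3 (W < Z) on D(W)={4,5} D(Z)={8}: no change => not a revision
Constraint 4 (W + U = Z) on D(W)={4,5} D(U)={3,4} D(Z)={8}: no change => not a revision
Total revisions = 1

Answer: 1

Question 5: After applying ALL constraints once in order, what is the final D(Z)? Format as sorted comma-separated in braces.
Constraint 1 (Z != U) on D(Z)={3,4,6,8} D(U)={3,4,6,7,8}: no change
Constraint 2 (U + W = Z) on D(U)={3,4,6,7,8} D(W)={4,5,7,8} D(Z)={3,4,6,8}: U {3,4,6,7,8}->{3,4}; W {4,5,7,8}->{4,5}; Z {3,4,6,8}->{8}
Constraint 3 (W < Z) on D(W)={4,5} D(Z)={8}: no change
Constraint 4 (W + U = Z) on D(W)={4,5} D(U)={3,4} D(Z)={8}: no change
So after all 4 constraints: D(Z) = {8}

Answer: {8}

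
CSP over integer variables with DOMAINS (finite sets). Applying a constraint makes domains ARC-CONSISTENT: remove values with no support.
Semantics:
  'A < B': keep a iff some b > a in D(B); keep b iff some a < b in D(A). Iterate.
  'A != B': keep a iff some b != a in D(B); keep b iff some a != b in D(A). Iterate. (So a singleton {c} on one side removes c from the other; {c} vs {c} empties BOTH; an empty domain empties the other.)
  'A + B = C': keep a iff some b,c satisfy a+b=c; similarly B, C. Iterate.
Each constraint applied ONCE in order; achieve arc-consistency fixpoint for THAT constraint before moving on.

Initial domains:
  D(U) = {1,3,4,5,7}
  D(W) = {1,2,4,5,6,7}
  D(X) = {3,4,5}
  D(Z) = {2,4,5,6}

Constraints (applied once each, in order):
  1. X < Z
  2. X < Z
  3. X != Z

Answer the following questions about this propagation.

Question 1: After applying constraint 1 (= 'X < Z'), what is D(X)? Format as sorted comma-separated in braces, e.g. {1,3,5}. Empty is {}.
Answer: {3,4,5}

Derivation:
Constraint 1 (X < Z) on D(X)={3,4,5} D(Z)={2,4,5,6}: Z {2,4,5,6}->{4,5,6}
So after constraint 1: D(X) = {3,4,5}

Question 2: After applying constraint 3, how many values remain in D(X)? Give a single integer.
Constraint 1 (X < Z) on D(X)={3,4,5} D(Z)={2,4,5,6}: Z {2,4,5,6}->{4,5,6}
Constraint 2 (X < Z) on D(X)={3,4,5} D(Z)={4,5,6}: no change
Constraint 3 (X != Z) on D(X)={3,4,5} D(Z)={4,5,6}: no change
So after constraint 3: D(X)={3,4,5}, size = 3

Answer: 3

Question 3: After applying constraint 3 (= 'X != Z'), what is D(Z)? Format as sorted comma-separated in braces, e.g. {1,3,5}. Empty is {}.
Constraint 1 (X < Z) on D(X)={3,4,5} D(Z)={2,4,5,6}: Z {2,4,5,6}->{4,5,6}
Constraint 2 (X < Z) on D(X)={3,4,5} D(Z)={4,5,6}: no change
Constraint 3 (X != Z) on D(X)={3,4,5} D(Z)={4,5,6}: no change
So after constraint 3: D(Z) = {4,5,6}

Answer: {4,5,6}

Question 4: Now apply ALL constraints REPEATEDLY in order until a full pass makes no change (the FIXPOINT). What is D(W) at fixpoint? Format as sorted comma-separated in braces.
pass 0 (initial): D(W)={1,2,4,5,6,7}
pass 1: Z {2,4,5,6}->{4,5,6}
pass 2: no change
Fixpoint after 2 passes: D(W) = {1,2,4,5,6,7}

Answer: {1,2,4,5,6,7}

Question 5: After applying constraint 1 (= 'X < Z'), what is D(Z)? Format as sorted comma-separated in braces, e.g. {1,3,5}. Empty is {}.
Answer: {4,5,6}

Derivation:
Constraint 1 (X < Z) on D(X)={3,4,5} D(Z)={2,4,5,6}: Z {2,4,5,6}->{4,5,6}
So after constraint 1: D(Z) = {4,5,6}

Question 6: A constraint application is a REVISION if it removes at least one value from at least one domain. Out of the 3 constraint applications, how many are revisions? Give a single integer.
Answer: 1

Derivation:
Constraint 1 (X < Z) on D(X)={3,4,5} D(Z)={2,4,5,6}: Z {2,4,5,6}->{4,5,6} => REVISION
Constraint 2 (X < Z) on D(X)={3,4,5} D(Z)={4,5,6}: no change => not a revision
Constraint 3 (X != Z) on D(X)={3,4,5} D(Z)={4,5,6}: no change => not a revision
Total revisions = 1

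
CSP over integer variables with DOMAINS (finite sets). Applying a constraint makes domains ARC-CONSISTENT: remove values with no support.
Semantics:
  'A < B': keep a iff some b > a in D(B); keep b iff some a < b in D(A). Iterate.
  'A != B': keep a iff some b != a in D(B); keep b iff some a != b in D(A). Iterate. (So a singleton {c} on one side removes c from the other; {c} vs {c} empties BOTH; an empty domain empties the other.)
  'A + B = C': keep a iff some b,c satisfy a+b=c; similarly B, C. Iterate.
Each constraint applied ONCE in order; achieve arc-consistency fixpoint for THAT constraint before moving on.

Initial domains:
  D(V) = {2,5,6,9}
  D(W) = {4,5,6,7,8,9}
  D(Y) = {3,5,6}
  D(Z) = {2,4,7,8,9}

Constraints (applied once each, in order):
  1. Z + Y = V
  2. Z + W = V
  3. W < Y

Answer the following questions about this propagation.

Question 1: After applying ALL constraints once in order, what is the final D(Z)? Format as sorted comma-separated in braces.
Constraint 1 (Z + Y = V) on D(Z)={2,4,7,8,9} D(Y)={3,5,6} D(V)={2,5,6,9}: Z {2,4,7,8,9}->{2,4}; Y {3,5,6}->{3,5}; V {2,5,6,9}->{5,9}
Constraint 2 (Z + W = V) on D(Z)={2,4} D(W)={4,5,6,7,8,9} D(V)={5,9}: W {4,5,6,7,8,9}->{5,7}; V {5,9}->{9}
Constraint 3 (W < Y) on D(W)={5,7} D(Y)={3,5}: W {5,7}->{}; Y {3,5}->{}
So after all 3 constraints: D(Z) = {2,4}

Answer: {2,4}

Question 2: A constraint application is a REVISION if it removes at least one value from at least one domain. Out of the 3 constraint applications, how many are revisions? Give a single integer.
Constraint 1 (Z + Y = V) on D(Z)={2,4,7,8,9} D(Y)={3,5,6} D(V)={2,5,6,9}: Z {2,4,7,8,9}->{2,4}; Y {3,5,6}->{3,5}; V {2,5,6,9}->{5,9} => REVISION
Constraint 2 (Z + W = V) on D(Z)={2,4} D(W)={4,5,6,7,8,9} D(V)={5,9}: W {4,5,6,7,8,9}->{5,7}; V {5,9}->{9} => REVISION
Constraint 3 (W < Y) on D(W)={5,7} D(Y)={3,5}: W {5,7}->{}; Y {3,5}->{} => REVISION
Total revisions = 3

Answer: 3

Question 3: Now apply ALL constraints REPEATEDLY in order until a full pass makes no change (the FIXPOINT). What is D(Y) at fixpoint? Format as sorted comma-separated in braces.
Answer: {}

Derivation:
pass 0 (initial): D(Y)={3,5,6}
pass 1: V {2,5,6,9}->{9}; W {4,5,6,7,8,9}->{}; Y {3,5,6}->{}; Z {2,4,7,8,9}->{2,4}
pass 2: V {9}->{}; Z {2,4}->{}
pass 3: no change
Fixpoint after 3 passes: D(Y) = {}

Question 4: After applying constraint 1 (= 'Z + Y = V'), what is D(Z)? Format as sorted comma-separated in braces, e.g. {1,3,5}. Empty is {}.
Answer: {2,4}

Derivation:
Constraint 1 (Z + Y = V) on D(Z)={2,4,7,8,9} D(Y)={3,5,6} D(V)={2,5,6,9}: Z {2,4,7,8,9}->{2,4}; Y {3,5,6}->{3,5}; V {2,5,6,9}->{5,9}
So after constraint 1: D(Z) = {2,4}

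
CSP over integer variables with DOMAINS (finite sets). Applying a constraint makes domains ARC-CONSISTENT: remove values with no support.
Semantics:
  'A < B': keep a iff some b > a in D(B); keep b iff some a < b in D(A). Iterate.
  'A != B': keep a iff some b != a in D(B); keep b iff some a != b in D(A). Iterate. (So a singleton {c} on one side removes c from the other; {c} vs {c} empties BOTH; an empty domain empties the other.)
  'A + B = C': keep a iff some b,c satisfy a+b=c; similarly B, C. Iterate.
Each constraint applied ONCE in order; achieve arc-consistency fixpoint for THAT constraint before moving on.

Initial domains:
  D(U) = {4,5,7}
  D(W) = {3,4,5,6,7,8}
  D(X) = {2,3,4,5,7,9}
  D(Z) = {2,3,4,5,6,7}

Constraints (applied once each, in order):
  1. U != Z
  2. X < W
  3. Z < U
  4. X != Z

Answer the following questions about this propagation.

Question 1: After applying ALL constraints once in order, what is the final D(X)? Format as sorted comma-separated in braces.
Constraint 1 (U != Z) on D(U)={4,5,7} D(Z)={2,3,4,5,6,7}: no change
Constraint 2 (X < W) on D(X)={2,3,4,5,7,9} D(W)={3,4,5,6,7,8}: X {2,3,4,5,7,9}->{2,3,4,5,7}
Constraint 3 (Z < U) on D(Z)={2,3,4,5,6,7} D(U)={4,5,7}: Z {2,3,4,5,6,7}->{2,3,4,5,6}
Constraint 4 (X != Z) on D(X)={2,3,4,5,7} D(Z)={2,3,4,5,6}: no change
So after all 4 constraints: D(X) = {2,3,4,5,7}

Answer: {2,3,4,5,7}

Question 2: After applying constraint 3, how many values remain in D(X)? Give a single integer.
Answer: 5

Derivation:
Constraint 1 (U != Z) on D(U)={4,5,7} D(Z)={2,3,4,5,6,7}: no change
Constraint 2 (X < W) on D(X)={2,3,4,5,7,9} D(W)={3,4,5,6,7,8}: X {2,3,4,5,7,9}->{2,3,4,5,7}
Constraint 3 (Z < U) on D(Z)={2,3,4,5,6,7} D(U)={4,5,7}: Z {2,3,4,5,6,7}->{2,3,4,5,6}
So after constraint 3: D(X)={2,3,4,5,7}, size = 5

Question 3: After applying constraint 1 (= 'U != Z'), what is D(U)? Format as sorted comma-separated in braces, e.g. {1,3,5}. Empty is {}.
Constraint 1 (U != Z) on D(U)={4,5,7} D(Z)={2,3,4,5,6,7}: no change
So after constraint 1: D(U) = {4,5,7}

Answer: {4,5,7}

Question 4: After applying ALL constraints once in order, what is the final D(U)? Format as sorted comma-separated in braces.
Answer: {4,5,7}

Derivation:
Constraint 1 (U != Z) on D(U)={4,5,7} D(Z)={2,3,4,5,6,7}: no change
Constraint 2 (X < W) on D(X)={2,3,4,5,7,9} D(W)={3,4,5,6,7,8}: X {2,3,4,5,7,9}->{2,3,4,5,7}
Constraint 3 (Z < U) on D(Z)={2,3,4,5,6,7} D(U)={4,5,7}: Z {2,3,4,5,6,7}->{2,3,4,5,6}
Constraint 4 (X != Z) on D(X)={2,3,4,5,7} D(Z)={2,3,4,5,6}: no change
So after all 4 constraints: D(U) = {4,5,7}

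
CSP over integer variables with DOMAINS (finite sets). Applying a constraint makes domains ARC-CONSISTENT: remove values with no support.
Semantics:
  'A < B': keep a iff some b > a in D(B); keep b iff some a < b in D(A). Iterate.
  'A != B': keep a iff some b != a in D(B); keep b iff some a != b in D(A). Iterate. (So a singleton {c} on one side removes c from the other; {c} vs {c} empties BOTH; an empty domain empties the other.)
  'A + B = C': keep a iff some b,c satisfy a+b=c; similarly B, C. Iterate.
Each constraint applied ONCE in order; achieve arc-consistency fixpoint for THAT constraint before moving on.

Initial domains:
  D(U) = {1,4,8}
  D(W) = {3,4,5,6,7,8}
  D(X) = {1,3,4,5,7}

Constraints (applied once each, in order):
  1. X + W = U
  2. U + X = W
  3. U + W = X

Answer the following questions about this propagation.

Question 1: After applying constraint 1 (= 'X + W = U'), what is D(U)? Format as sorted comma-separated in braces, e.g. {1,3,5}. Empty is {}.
Constraint 1 (X + W = U) on D(X)={1,3,4,5,7} D(W)={3,4,5,6,7,8} D(U)={1,4,8}: X {1,3,4,5,7}->{1,3,4,5}; W {3,4,5,6,7,8}->{3,4,5,7}; U {1,4,8}->{4,8}
So after constraint 1: D(U) = {4,8}

Answer: {4,8}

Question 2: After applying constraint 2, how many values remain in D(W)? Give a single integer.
Answer: 2

Derivation:
Constraint 1 (X + W = U) on D(X)={1,3,4,5,7} D(W)={3,4,5,6,7,8} D(U)={1,4,8}: X {1,3,4,5,7}->{1,3,4,5}; W {3,4,5,6,7,8}->{3,4,5,7}; U {1,4,8}->{4,8}
Constraint 2 (U + X = W) on D(U)={4,8} D(X)={1,3,4,5} D(W)={3,4,5,7}: U {4,8}->{4}; X {1,3,4,5}->{1,3}; W {3,4,5,7}->{5,7}
So after constraint 2: D(W)={5,7}, size = 2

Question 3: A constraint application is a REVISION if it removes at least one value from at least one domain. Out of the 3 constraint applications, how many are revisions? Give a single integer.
Answer: 3

Derivation:
Constraint 1 (X + W = U) on D(X)={1,3,4,5,7} D(W)={3,4,5,6,7,8} D(U)={1,4,8}: X {1,3,4,5,7}->{1,3,4,5}; W {3,4,5,6,7,8}->{3,4,5,7}; U {1,4,8}->{4,8} => REVISION
Constraint 2 (U + X = W) on D(U)={4,8} D(X)={1,3,4,5} D(W)={3,4,5,7}: U {4,8}->{4}; X {1,3,4,5}->{1,3}; W {3,4,5,7}->{5,7} => REVISION
Constraint 3 (U + W = X) on D(U)={4} D(W)={5,7} D(X)={1,3}: U {4}->{}; W {5,7}->{}; X {1,3}->{} => REVISION
Total revisions = 3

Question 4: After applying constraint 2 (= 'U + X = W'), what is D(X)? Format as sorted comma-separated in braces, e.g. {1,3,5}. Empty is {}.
Constraint 1 (X + W = U) on D(X)={1,3,4,5,7} D(W)={3,4,5,6,7,8} D(U)={1,4,8}: X {1,3,4,5,7}->{1,3,4,5}; W {3,4,5,6,7,8}->{3,4,5,7}; U {1,4,8}->{4,8}
Constraint 2 (U + X = W) on D(U)={4,8} D(X)={1,3,4,5} D(W)={3,4,5,7}: U {4,8}->{4}; X {1,3,4,5}->{1,3}; W {3,4,5,7}->{5,7}
So after constraint 2: D(X) = {1,3}

Answer: {1,3}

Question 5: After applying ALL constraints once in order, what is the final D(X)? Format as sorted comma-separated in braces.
Answer: {}

Derivation:
Constraint 1 (X + W = U) on D(X)={1,3,4,5,7} D(W)={3,4,5,6,7,8} D(U)={1,4,8}: X {1,3,4,5,7}->{1,3,4,5}; W {3,4,5,6,7,8}->{3,4,5,7}; U {1,4,8}->{4,8}
Constraint 2 (U + X = W) on D(U)={4,8} D(X)={1,3,4,5} D(W)={3,4,5,7}: U {4,8}->{4}; X {1,3,4,5}->{1,3}; W {3,4,5,7}->{5,7}
Constraint 3 (U + W = X) on D(U)={4} D(W)={5,7} D(X)={1,3}: U {4}->{}; W {5,7}->{}; X {1,3}->{}
So after all 3 constraints: D(X) = {}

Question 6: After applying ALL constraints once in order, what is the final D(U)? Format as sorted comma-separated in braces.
Constraint 1 (X + W = U) on D(X)={1,3,4,5,7} D(W)={3,4,5,6,7,8} D(U)={1,4,8}: X {1,3,4,5,7}->{1,3,4,5}; W {3,4,5,6,7,8}->{3,4,5,7}; U {1,4,8}->{4,8}
Constraint 2 (U + X = W) on D(U)={4,8} D(X)={1,3,4,5} D(W)={3,4,5,7}: U {4,8}->{4}; X {1,3,4,5}->{1,3}; W {3,4,5,7}->{5,7}
Constraint 3 (U + W = X) on D(U)={4} D(W)={5,7} D(X)={1,3}: U {4}->{}; W {5,7}->{}; X {1,3}->{}
So after all 3 constraints: D(U) = {}

Answer: {}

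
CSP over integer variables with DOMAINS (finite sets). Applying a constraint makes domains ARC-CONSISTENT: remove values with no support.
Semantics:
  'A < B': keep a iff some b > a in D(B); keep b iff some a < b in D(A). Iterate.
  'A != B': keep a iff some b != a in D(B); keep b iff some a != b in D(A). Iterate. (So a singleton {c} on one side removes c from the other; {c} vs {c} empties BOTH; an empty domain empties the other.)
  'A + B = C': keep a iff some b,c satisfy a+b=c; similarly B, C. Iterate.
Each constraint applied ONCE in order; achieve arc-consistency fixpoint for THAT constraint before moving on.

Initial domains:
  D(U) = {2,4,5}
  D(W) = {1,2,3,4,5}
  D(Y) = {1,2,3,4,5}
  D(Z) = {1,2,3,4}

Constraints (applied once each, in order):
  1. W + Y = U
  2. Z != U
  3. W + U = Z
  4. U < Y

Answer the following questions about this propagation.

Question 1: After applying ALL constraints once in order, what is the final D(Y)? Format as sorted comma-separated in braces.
Constraint 1 (W + Y = U) on D(W)={1,2,3,4,5} D(Y)={1,2,3,4,5} D(U)={2,4,5}: W {1,2,3,4,5}->{1,2,3,4}; Y {1,2,3,4,5}->{1,2,3,4}
Constraint 2 (Z != U) on D(Z)={1,2,3,4} D(U)={2,4,5}: no change
Constraint 3 (W + U = Z) on D(W)={1,2,3,4} D(U)={2,4,5} D(Z)={1,2,3,4}: W {1,2,3,4}->{1,2}; U {2,4,5}->{2}; Z {1,2,3,4}->{3,4}
Constraint 4 (U < Y) on D(U)={2} D(Y)={1,2,3,4}: Y {1,2,3,4}->{3,4}
So after all 4 constraints: D(Y) = {3,4}

Answer: {3,4}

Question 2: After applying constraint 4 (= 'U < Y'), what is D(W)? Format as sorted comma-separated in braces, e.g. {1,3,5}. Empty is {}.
Constraint 1 (W + Y = U) on D(W)={1,2,3,4,5} D(Y)={1,2,3,4,5} D(U)={2,4,5}: W {1,2,3,4,5}->{1,2,3,4}; Y {1,2,3,4,5}->{1,2,3,4}
Constraint 2 (Z != U) on D(Z)={1,2,3,4} D(U)={2,4,5}: no change
Constraint 3 (W + U = Z) on D(W)={1,2,3,4} D(U)={2,4,5} D(Z)={1,2,3,4}: W {1,2,3,4}->{1,2}; U {2,4,5}->{2}; Z {1,2,3,4}->{3,4}
Constraint 4 (U < Y) on D(U)={2} D(Y)={1,2,3,4}: Y {1,2,3,4}->{3,4}
So after constraint 4: D(W) = {1,2}

Answer: {1,2}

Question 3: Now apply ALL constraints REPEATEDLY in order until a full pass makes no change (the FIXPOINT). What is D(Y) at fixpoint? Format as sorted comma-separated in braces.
Answer: {}

Derivation:
pass 0 (initial): D(Y)={1,2,3,4,5}
pass 1: U {2,4,5}->{2}; W {1,2,3,4,5}->{1,2}; Y {1,2,3,4,5}->{3,4}; Z {1,2,3,4}->{3,4}
pass 2: U {2}->{}; W {1,2}->{}; Y {3,4}->{}; Z {3,4}->{}
pass 3: no change
Fixpoint after 3 passes: D(Y) = {}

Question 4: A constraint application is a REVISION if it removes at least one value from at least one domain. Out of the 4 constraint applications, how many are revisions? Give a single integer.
Constraint 1 (W + Y = U) on D(W)={1,2,3,4,5} D(Y)={1,2,3,4,5} D(U)={2,4,5}: W {1,2,3,4,5}->{1,2,3,4}; Y {1,2,3,4,5}->{1,2,3,4} => REVISION
Constraint 2 (Z != U) on D(Z)={1,2,3,4} D(U)={2,4,5}: no change => not a revision
Constraint 3 (W + U = Z) on D(W)={1,2,3,4} D(U)={2,4,5} D(Z)={1,2,3,4}: W {1,2,3,4}->{1,2}; U {2,4,5}->{2}; Z {1,2,3,4}->{3,4} => REVISION
Constraint 4 (U < Y) on D(U)={2} D(Y)={1,2,3,4}: Y {1,2,3,4}->{3,4} => REVISION
Total revisions = 3

Answer: 3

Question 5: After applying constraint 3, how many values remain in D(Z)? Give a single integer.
Constraint 1 (W + Y = U) on D(W)={1,2,3,4,5} D(Y)={1,2,3,4,5} D(U)={2,4,5}: W {1,2,3,4,5}->{1,2,3,4}; Y {1,2,3,4,5}->{1,2,3,4}
Constraint 2 (Z != U) on D(Z)={1,2,3,4} D(U)={2,4,5}: no change
Constraint 3 (W + U = Z) on D(W)={1,2,3,4} D(U)={2,4,5} D(Z)={1,2,3,4}: W {1,2,3,4}->{1,2}; U {2,4,5}->{2}; Z {1,2,3,4}->{3,4}
So after constraint 3: D(Z)={3,4}, size = 2

Answer: 2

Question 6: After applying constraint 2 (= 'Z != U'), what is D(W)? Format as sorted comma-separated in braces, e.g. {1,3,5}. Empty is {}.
Constraint 1 (W + Y = U) on D(W)={1,2,3,4,5} D(Y)={1,2,3,4,5} D(U)={2,4,5}: W {1,2,3,4,5}->{1,2,3,4}; Y {1,2,3,4,5}->{1,2,3,4}
Constraint 2 (Z != U) on D(Z)={1,2,3,4} D(U)={2,4,5}: no change
So after constraint 2: D(W) = {1,2,3,4}

Answer: {1,2,3,4}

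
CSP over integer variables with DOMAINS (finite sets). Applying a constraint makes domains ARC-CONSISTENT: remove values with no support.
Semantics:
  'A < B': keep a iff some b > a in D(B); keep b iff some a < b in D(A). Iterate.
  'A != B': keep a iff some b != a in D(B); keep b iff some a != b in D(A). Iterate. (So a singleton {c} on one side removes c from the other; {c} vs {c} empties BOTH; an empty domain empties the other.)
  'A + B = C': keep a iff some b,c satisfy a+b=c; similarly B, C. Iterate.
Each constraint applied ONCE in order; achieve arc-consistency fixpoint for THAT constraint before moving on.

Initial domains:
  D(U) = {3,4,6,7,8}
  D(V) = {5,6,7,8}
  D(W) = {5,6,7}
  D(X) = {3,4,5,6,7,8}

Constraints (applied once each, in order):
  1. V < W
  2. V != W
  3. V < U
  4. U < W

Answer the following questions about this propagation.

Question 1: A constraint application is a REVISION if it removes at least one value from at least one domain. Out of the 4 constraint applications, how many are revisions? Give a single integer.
Answer: 3

Derivation:
Constraint 1 (V < W) on D(V)={5,6,7,8} D(W)={5,6,7}: V {5,6,7,8}->{5,6}; W {5,6,7}->{6,7} => REVISION
Constraint 2 (V != W) on D(V)={5,6} D(W)={6,7}: no change => not a revision
Constraint 3 (V < U) on D(V)={5,6} D(U)={3,4,6,7,8}: U {3,4,6,7,8}->{6,7,8} => REVISION
Constraint 4 (U < W) on D(U)={6,7,8} D(W)={6,7}: U {6,7,8}->{6}; W {6,7}->{7} => REVISION
Total revisions = 3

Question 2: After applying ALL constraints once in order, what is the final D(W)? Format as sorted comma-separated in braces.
Answer: {7}

Derivation:
Constraint 1 (V < W) on D(V)={5,6,7,8} D(W)={5,6,7}: V {5,6,7,8}->{5,6}; W {5,6,7}->{6,7}
Constraint 2 (V != W) on D(V)={5,6} D(W)={6,7}: no change
Constraint 3 (V < U) on D(V)={5,6} D(U)={3,4,6,7,8}: U {3,4,6,7,8}->{6,7,8}
Constraint 4 (U < W) on D(U)={6,7,8} D(W)={6,7}: U {6,7,8}->{6}; W {6,7}->{7}
So after all 4 constraints: D(W) = {7}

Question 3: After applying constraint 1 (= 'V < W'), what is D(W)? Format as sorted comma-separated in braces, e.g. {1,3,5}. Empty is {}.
Constraint 1 (V < W) on D(V)={5,6,7,8} D(W)={5,6,7}: V {5,6,7,8}->{5,6}; W {5,6,7}->{6,7}
So after constraint 1: D(W) = {6,7}

Answer: {6,7}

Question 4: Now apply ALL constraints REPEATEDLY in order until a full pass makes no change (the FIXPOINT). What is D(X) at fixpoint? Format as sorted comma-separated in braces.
pass 0 (initial): D(X)={3,4,5,6,7,8}
pass 1: U {3,4,6,7,8}->{6}; V {5,6,7,8}->{5,6}; W {5,6,7}->{7}
pass 2: V {5,6}->{5}
pass 3: no change
Fixpoint after 3 passes: D(X) = {3,4,5,6,7,8}

Answer: {3,4,5,6,7,8}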